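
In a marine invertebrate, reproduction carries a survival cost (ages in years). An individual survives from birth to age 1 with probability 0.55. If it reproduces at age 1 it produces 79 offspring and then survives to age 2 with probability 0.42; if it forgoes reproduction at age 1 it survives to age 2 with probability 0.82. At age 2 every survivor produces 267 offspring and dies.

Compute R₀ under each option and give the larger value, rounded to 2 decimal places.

120.42

breed at age 1: R₀ = 0.55 × (79 + 0.42 × 267) = 0.55 × 191.1400 = 105.1270
delay to age 2: R₀ = 0.55 × (0.82 × 267) = 0.55 × 218.9400 = 120.4170
Higher: delay to age 2 (120.4170).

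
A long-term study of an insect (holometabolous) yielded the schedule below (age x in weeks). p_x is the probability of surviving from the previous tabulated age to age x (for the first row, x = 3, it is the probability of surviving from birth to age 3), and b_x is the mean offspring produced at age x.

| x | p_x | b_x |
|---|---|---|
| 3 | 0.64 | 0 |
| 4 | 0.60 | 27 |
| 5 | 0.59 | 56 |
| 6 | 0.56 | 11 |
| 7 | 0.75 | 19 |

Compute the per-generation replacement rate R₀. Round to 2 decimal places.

Survivorship from birth: l_x = p_3·p_4·…·p_x.
  l_3 = 0.64000
  l_4 = 0.38400
  l_5 = 0.22656
  l_6 = 0.12687
  l_7 = 0.09516
R₀ = Σ l_x b_x:
  age 3: 0.64000 × 0 = 0.0000
  age 4: 0.38400 × 27 = 10.3680
  age 5: 0.22656 × 56 = 12.6874
  age 6: 0.12687 × 11 = 1.3956
  age 7: 0.09516 × 19 = 1.8080
R₀ = 0.0000 + 10.3680 + 12.6874 + 1.3956 + 1.8080 = 26.2590

26.26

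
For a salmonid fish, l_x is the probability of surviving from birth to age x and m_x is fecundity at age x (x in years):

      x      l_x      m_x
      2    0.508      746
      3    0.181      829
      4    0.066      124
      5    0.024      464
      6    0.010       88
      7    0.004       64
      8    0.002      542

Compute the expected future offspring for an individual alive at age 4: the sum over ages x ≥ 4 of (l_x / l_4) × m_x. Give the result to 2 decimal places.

326.36

l_4 = 0.066. Conditional survival from age 4 to x is l_x / l_4.
  x=4: (0.066/0.066) × 124 = 124.0000
  x=5: (0.024/0.066) × 464 = 168.7273
  x=6: (0.010/0.066) × 88 = 13.3333
  x=7: (0.004/0.066) × 64 = 3.8788
  x=8: (0.002/0.066) × 542 = 16.4242
Sum = 124.0000 + 168.7273 + 13.3333 + 3.8788 + 16.4242 = 326.3636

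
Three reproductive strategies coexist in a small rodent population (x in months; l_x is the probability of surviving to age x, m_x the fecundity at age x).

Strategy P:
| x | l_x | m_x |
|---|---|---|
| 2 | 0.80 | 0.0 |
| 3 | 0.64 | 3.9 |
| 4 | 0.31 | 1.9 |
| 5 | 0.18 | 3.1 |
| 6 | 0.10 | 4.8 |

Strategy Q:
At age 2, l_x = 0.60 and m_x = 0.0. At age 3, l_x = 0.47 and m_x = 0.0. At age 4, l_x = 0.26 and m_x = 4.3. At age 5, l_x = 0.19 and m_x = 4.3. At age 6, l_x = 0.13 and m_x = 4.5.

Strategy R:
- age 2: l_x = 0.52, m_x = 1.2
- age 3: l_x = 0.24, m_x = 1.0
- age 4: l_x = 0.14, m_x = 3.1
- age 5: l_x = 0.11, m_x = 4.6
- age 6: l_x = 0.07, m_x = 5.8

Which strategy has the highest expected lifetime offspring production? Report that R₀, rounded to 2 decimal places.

Strategy P: R₀ = 0.80×0.0 + 0.64×3.9 + 0.31×1.9 + 0.18×3.1 + 0.10×4.8 = 4.1230
Strategy Q: R₀ = 0.60×0.0 + 0.47×0.0 + 0.26×4.3 + 0.19×4.3 + 0.13×4.5 = 2.5200
Strategy R: R₀ = 0.52×1.2 + 0.24×1.0 + 0.14×3.1 + 0.11×4.6 + 0.07×5.8 = 2.2100
Highest R₀: strategy P with 4.1230.

4.12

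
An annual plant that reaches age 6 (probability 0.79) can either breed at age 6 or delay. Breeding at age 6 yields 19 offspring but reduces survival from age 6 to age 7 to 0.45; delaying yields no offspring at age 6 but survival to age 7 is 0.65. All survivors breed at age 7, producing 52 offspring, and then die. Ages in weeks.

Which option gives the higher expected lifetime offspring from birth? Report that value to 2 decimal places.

breed at age 6: R₀ = 0.79 × (19 + 0.45 × 52) = 0.79 × 42.4000 = 33.4960
delay to age 7: R₀ = 0.79 × (0.65 × 52) = 0.79 × 33.8000 = 26.7020
Higher: breed at age 6 (33.4960).

33.50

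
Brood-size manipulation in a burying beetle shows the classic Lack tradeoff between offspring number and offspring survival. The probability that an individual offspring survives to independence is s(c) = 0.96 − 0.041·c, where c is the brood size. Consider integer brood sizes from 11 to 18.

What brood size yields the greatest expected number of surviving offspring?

12

Expected surviving offspring = c × s(c):
  c=11: 11 × 0.509 = 5.599
  c=12: 12 × 0.468 = 5.616
  c=13: 13 × 0.427 = 5.551
  c=14: 14 × 0.386 = 5.404
  c=15: 15 × 0.345 = 5.175
  c=16: 16 × 0.304 = 4.864
  c=17: 17 × 0.263 = 4.471
  c=18: 18 × 0.222 = 3.996
Maximum at c = 12 (5.616 surviving offspring).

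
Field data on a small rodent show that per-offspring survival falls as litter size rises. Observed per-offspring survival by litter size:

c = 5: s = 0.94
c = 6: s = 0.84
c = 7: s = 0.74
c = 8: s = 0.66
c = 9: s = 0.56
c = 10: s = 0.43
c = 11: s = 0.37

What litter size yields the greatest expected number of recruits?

Expected recruits = c × s(c):
  c=5: 5 × 0.94 = 4.700
  c=6: 6 × 0.84 = 5.040
  c=7: 7 × 0.74 = 5.180
  c=8: 8 × 0.66 = 5.280
  c=9: 9 × 0.56 = 5.040
  c=10: 10 × 0.43 = 4.300
  c=11: 11 × 0.37 = 4.070
Maximum at c = 8 (5.280 recruits).

8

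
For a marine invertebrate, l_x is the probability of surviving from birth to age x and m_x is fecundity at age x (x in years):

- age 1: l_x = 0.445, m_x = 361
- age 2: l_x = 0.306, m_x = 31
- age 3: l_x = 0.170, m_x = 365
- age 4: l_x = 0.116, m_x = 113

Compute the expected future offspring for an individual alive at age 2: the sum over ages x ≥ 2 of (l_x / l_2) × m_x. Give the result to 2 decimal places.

l_2 = 0.306. Conditional survival from age 2 to x is l_x / l_2.
  x=2: (0.306/0.306) × 31 = 31.0000
  x=3: (0.170/0.306) × 365 = 202.7778
  x=4: (0.116/0.306) × 113 = 42.8366
Sum = 31.0000 + 202.7778 + 42.8366 = 276.6144

276.61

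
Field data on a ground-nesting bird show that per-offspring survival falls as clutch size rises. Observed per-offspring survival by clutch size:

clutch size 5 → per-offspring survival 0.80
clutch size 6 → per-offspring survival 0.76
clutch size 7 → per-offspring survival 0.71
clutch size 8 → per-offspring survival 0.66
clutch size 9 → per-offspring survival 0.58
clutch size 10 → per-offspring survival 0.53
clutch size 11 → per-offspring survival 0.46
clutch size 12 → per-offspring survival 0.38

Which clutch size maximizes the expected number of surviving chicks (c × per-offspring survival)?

Expected surviving chicks = c × s(c):
  c=5: 5 × 0.80 = 4.000
  c=6: 6 × 0.76 = 4.560
  c=7: 7 × 0.71 = 4.970
  c=8: 8 × 0.66 = 5.280
  c=9: 9 × 0.58 = 5.220
  c=10: 10 × 0.53 = 5.300
  c=11: 11 × 0.46 = 5.060
  c=12: 12 × 0.38 = 4.560
Maximum at c = 10 (5.300 surviving chicks).

10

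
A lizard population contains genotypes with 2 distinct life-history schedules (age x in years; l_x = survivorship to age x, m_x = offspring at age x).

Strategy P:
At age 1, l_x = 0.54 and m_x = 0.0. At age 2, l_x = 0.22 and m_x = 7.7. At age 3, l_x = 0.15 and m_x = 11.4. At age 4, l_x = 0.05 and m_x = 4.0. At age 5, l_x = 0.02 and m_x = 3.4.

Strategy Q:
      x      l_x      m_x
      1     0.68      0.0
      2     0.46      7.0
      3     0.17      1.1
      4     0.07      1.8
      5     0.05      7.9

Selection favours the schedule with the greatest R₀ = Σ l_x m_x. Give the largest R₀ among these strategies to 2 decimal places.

3.93

Strategy P: R₀ = 0.54×0.0 + 0.22×7.7 + 0.15×11.4 + 0.05×4.0 + 0.02×3.4 = 3.6720
Strategy Q: R₀ = 0.68×0.0 + 0.46×7.0 + 0.17×1.1 + 0.07×1.8 + 0.05×7.9 = 3.9280
Highest R₀: strategy Q with 3.9280.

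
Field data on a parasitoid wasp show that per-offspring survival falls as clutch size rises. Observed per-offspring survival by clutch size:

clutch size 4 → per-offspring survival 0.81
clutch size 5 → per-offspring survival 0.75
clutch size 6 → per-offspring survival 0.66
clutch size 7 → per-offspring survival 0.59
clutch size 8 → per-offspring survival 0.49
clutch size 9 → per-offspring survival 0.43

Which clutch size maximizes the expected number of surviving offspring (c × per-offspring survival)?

Expected surviving offspring = c × s(c):
  c=4: 4 × 0.81 = 3.240
  c=5: 5 × 0.75 = 3.750
  c=6: 6 × 0.66 = 3.960
  c=7: 7 × 0.59 = 4.130
  c=8: 8 × 0.49 = 3.920
  c=9: 9 × 0.43 = 3.870
Maximum at c = 7 (4.130 surviving offspring).

7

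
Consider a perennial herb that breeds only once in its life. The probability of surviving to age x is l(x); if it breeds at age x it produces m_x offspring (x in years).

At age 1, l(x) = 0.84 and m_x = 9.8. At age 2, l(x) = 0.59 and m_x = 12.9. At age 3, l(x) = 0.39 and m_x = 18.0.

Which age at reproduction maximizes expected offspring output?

1

Expected offspring if breeding at age x = l(x) × m_x:
  age 1: 0.84 × 9.8 = 8.232
  age 2: 0.59 × 12.9 = 7.611
  age 3: 0.39 × 18.0 = 7.020
Maximum at age 1 (8.232).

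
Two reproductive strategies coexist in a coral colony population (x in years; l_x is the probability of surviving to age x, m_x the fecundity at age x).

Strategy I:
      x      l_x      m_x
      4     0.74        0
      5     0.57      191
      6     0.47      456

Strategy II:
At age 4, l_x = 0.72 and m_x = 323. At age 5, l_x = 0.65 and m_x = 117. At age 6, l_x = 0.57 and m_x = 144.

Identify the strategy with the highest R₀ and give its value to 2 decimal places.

390.69

Strategy I: R₀ = 0.74×0 + 0.57×191 + 0.47×456 = 323.1900
Strategy II: R₀ = 0.72×323 + 0.65×117 + 0.57×144 = 390.6900
Highest R₀: strategy II with 390.6900.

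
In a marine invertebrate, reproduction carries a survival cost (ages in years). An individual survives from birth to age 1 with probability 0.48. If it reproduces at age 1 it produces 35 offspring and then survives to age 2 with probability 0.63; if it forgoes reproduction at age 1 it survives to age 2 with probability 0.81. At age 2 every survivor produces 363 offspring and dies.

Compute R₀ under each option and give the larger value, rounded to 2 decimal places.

breed at age 1: R₀ = 0.48 × (35 + 0.63 × 363) = 0.48 × 263.6900 = 126.5712
delay to age 2: R₀ = 0.48 × (0.81 × 363) = 0.48 × 294.0300 = 141.1344
Higher: delay to age 2 (141.1344).

141.13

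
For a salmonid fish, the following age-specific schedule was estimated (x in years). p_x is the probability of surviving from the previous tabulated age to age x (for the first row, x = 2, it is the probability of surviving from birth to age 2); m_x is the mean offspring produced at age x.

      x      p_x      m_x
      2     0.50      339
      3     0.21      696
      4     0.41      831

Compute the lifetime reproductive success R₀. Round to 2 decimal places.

278.35

Survivorship from birth: l_x = p_2·p_3·…·p_x.
  l_2 = 0.50000
  l_3 = 0.10500
  l_4 = 0.04305
R₀ = Σ l_x m_x:
  age 2: 0.50000 × 339 = 169.5000
  age 3: 0.10500 × 696 = 73.0800
  age 4: 0.04305 × 831 = 35.7745
R₀ = 169.5000 + 73.0800 + 35.7745 = 278.3546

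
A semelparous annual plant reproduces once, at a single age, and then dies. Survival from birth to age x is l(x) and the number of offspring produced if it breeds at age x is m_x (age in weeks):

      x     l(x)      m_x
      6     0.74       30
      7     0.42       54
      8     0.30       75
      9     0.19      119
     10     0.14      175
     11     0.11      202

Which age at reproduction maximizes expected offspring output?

10

Expected offspring if breeding at age x = l(x) × m_x:
  age 6: 0.74 × 30 = 22.200
  age 7: 0.42 × 54 = 22.680
  age 8: 0.30 × 75 = 22.500
  age 9: 0.19 × 119 = 22.610
  age 10: 0.14 × 175 = 24.500
  age 11: 0.11 × 202 = 22.220
Maximum at age 10 (24.500).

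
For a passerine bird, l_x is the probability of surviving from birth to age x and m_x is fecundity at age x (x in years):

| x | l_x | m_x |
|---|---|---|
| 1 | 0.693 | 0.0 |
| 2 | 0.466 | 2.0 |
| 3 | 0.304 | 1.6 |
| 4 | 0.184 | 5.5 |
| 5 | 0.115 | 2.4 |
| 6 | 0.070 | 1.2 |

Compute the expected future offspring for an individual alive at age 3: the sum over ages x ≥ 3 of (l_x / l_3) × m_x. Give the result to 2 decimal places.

l_3 = 0.304. Conditional survival from age 3 to x is l_x / l_3.
  x=3: (0.304/0.304) × 1.6 = 1.6000
  x=4: (0.184/0.304) × 5.5 = 3.3289
  x=5: (0.115/0.304) × 2.4 = 0.9079
  x=6: (0.070/0.304) × 1.2 = 0.2763
Sum = 1.6000 + 3.3289 + 0.9079 + 0.2763 = 6.1132

6.11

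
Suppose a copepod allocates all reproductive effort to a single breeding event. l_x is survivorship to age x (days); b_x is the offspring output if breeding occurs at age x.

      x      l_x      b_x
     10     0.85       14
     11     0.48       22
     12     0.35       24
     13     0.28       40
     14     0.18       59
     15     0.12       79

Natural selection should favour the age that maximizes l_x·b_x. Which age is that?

Expected offspring if breeding at age x = l_x × b_x:
  age 10: 0.85 × 14 = 11.900
  age 11: 0.48 × 22 = 10.560
  age 12: 0.35 × 24 = 8.400
  age 13: 0.28 × 40 = 11.200
  age 14: 0.18 × 59 = 10.620
  age 15: 0.12 × 79 = 9.480
Maximum at age 10 (11.900).

10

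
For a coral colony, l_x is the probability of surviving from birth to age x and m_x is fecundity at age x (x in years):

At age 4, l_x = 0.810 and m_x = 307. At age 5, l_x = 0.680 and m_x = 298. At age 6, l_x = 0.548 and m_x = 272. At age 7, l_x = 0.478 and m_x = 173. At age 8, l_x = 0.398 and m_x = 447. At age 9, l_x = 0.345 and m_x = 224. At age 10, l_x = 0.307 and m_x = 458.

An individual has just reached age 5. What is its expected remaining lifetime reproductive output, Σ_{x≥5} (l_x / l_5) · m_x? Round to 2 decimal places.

l_5 = 0.680. Conditional survival from age 5 to x is l_x / l_5.
  x=5: (0.680/0.680) × 298 = 298.0000
  x=6: (0.548/0.680) × 272 = 219.2000
  x=7: (0.478/0.680) × 173 = 121.6088
  x=8: (0.398/0.680) × 447 = 261.6265
  x=9: (0.345/0.680) × 224 = 113.6471
  x=10: (0.307/0.680) × 458 = 206.7735
Sum = 298.0000 + 219.2000 + 121.6088 + 261.6265 + 113.6471 + 206.7735 = 1220.8559

1220.86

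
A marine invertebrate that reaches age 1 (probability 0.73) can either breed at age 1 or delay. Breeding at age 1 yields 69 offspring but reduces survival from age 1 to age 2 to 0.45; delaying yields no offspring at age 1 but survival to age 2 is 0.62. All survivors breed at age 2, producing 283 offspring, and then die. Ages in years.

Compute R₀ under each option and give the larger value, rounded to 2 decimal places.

breed at age 1: R₀ = 0.73 × (69 + 0.45 × 283) = 0.73 × 196.3500 = 143.3355
delay to age 2: R₀ = 0.73 × (0.62 × 283) = 0.73 × 175.4600 = 128.0858
Higher: breed at age 1 (143.3355).

143.34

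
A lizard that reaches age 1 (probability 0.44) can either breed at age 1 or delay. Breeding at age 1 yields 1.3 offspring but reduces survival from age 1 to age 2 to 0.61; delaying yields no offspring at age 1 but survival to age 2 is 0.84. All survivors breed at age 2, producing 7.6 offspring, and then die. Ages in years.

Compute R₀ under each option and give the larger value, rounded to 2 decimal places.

2.81

breed at age 1: R₀ = 0.44 × (1.3 + 0.61 × 7.6) = 0.44 × 5.9360 = 2.6118
delay to age 2: R₀ = 0.44 × (0.84 × 7.6) = 0.44 × 6.3840 = 2.8090
Higher: delay to age 2 (2.8090).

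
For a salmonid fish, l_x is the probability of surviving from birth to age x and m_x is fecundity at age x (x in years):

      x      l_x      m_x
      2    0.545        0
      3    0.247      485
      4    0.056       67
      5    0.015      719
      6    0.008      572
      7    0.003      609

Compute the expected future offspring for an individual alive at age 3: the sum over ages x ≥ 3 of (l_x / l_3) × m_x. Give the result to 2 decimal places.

569.78

l_3 = 0.247. Conditional survival from age 3 to x is l_x / l_3.
  x=3: (0.247/0.247) × 485 = 485.0000
  x=4: (0.056/0.247) × 67 = 15.1903
  x=5: (0.015/0.247) × 719 = 43.6640
  x=6: (0.008/0.247) × 572 = 18.5263
  x=7: (0.003/0.247) × 609 = 7.3968
Sum = 485.0000 + 15.1903 + 43.6640 + 18.5263 + 7.3968 = 569.7773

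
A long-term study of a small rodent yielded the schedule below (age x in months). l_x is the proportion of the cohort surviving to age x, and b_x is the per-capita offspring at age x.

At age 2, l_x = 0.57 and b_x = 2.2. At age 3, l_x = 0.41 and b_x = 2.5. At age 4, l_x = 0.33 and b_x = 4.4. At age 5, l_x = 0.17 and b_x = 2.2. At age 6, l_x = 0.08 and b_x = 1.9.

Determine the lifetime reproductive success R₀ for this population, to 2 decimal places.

4.26

R₀ = Σ l_x b_x:
  age 2: 0.57 × 2.2 = 1.2540
  age 3: 0.41 × 2.5 = 1.0250
  age 4: 0.33 × 4.4 = 1.4520
  age 5: 0.17 × 2.2 = 0.3740
  age 6: 0.08 × 1.9 = 0.1520
R₀ = 1.2540 + 1.0250 + 1.4520 + 0.3740 + 0.1520 = 4.2570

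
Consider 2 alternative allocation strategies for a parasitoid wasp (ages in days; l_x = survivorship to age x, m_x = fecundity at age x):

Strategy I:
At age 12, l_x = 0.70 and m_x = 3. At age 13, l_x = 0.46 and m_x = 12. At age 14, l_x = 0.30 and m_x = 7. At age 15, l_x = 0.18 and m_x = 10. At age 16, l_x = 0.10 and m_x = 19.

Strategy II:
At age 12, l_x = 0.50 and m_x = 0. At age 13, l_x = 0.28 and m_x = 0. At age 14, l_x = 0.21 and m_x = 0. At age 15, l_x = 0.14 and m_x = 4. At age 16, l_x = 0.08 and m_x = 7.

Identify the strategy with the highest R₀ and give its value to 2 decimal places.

13.42

Strategy I: R₀ = 0.70×3 + 0.46×12 + 0.30×7 + 0.18×10 + 0.10×19 = 13.4200
Strategy II: R₀ = 0.50×0 + 0.28×0 + 0.21×0 + 0.14×4 + 0.08×7 = 1.1200
Highest R₀: strategy I with 13.4200.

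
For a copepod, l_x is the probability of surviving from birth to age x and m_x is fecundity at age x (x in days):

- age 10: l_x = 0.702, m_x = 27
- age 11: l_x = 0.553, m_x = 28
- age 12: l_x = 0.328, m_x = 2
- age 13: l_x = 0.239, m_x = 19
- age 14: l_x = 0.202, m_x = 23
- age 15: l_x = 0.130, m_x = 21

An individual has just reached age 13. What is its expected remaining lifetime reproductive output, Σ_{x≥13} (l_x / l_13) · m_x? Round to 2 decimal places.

49.86

l_13 = 0.239. Conditional survival from age 13 to x is l_x / l_13.
  x=13: (0.239/0.239) × 19 = 19.0000
  x=14: (0.202/0.239) × 23 = 19.4393
  x=15: (0.130/0.239) × 21 = 11.4226
Sum = 19.0000 + 19.4393 + 11.4226 = 49.8619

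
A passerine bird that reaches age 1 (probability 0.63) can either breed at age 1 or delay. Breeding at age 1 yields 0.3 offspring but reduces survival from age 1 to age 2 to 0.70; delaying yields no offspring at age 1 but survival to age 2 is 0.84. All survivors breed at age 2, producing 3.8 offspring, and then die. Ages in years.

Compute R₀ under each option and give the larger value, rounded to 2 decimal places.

2.01

breed at age 1: R₀ = 0.63 × (0.3 + 0.70 × 3.8) = 0.63 × 2.9600 = 1.8648
delay to age 2: R₀ = 0.63 × (0.84 × 3.8) = 0.63 × 3.1920 = 2.0110
Higher: delay to age 2 (2.0110).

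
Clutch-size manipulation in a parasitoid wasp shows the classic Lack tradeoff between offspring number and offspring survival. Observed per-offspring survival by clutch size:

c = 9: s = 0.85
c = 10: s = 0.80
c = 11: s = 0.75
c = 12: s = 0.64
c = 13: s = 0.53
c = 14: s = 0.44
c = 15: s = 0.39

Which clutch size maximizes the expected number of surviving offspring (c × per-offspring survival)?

Expected surviving offspring = c × s(c):
  c=9: 9 × 0.85 = 7.650
  c=10: 10 × 0.80 = 8.000
  c=11: 11 × 0.75 = 8.250
  c=12: 12 × 0.64 = 7.680
  c=13: 13 × 0.53 = 6.890
  c=14: 14 × 0.44 = 6.160
  c=15: 15 × 0.39 = 5.850
Maximum at c = 11 (8.250 surviving offspring).

11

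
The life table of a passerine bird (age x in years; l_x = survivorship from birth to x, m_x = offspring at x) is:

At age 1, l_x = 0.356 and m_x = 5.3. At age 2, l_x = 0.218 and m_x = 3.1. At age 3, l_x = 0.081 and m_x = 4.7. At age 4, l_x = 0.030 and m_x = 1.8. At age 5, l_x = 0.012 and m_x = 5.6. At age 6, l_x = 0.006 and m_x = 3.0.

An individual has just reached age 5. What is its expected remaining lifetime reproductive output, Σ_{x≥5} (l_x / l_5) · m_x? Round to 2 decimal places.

l_5 = 0.012. Conditional survival from age 5 to x is l_x / l_5.
  x=5: (0.012/0.012) × 5.6 = 5.6000
  x=6: (0.006/0.012) × 3.0 = 1.5000
Sum = 5.6000 + 1.5000 = 7.1000

7.10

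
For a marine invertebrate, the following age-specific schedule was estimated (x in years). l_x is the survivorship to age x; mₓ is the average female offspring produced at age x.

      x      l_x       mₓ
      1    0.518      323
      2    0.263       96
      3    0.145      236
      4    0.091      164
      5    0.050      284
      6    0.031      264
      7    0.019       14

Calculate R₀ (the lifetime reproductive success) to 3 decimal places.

R₀ = Σ l_x mₓ:
  age 1: 0.518 × 323 = 167.3140
  age 2: 0.263 × 96 = 25.2480
  age 3: 0.145 × 236 = 34.2200
  age 4: 0.091 × 164 = 14.9240
  age 5: 0.050 × 284 = 14.2000
  age 6: 0.031 × 264 = 8.1840
  age 7: 0.019 × 14 = 0.2660
R₀ = 167.3140 + 25.2480 + 34.2200 + 14.9240 + 14.2000 + 8.1840 + 0.2660 = 264.3560

264.356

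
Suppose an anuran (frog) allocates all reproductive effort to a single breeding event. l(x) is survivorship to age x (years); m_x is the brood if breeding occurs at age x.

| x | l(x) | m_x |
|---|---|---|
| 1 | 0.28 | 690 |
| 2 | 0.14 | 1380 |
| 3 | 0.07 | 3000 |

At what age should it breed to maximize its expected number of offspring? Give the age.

Expected offspring if breeding at age x = l(x) × m_x:
  age 1: 0.28 × 690 = 193.200
  age 2: 0.14 × 1380 = 193.200
  age 3: 0.07 × 3000 = 210.000
Maximum at age 3 (210.000).

3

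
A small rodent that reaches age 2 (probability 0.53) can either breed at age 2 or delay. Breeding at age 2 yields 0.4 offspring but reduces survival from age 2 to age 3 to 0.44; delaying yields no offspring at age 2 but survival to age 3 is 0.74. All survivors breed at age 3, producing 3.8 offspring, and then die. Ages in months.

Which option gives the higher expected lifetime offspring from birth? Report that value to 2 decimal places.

breed at age 2: R₀ = 0.53 × (0.4 + 0.44 × 3.8) = 0.53 × 2.0720 = 1.0982
delay to age 3: R₀ = 0.53 × (0.74 × 3.8) = 0.53 × 2.8120 = 1.4904
Higher: delay to age 3 (1.4904).

1.49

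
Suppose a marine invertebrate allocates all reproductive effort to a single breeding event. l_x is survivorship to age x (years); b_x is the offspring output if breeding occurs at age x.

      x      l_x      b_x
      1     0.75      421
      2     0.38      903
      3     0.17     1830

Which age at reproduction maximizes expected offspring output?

2

Expected offspring if breeding at age x = l_x × b_x:
  age 1: 0.75 × 421 = 315.750
  age 2: 0.38 × 903 = 343.140
  age 3: 0.17 × 1830 = 311.100
Maximum at age 2 (343.140).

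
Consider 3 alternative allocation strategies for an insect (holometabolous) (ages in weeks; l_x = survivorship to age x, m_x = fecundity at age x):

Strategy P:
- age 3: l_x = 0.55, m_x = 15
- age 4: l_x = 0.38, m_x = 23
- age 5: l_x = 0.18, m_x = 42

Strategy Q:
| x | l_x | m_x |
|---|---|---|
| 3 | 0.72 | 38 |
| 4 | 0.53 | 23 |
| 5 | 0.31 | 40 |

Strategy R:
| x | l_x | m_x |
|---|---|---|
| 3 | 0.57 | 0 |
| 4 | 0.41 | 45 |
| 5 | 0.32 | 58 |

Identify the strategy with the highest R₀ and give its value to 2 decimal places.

Strategy P: R₀ = 0.55×15 + 0.38×23 + 0.18×42 = 24.5500
Strategy Q: R₀ = 0.72×38 + 0.53×23 + 0.31×40 = 51.9500
Strategy R: R₀ = 0.57×0 + 0.41×45 + 0.32×58 = 37.0100
Highest R₀: strategy Q with 51.9500.

51.95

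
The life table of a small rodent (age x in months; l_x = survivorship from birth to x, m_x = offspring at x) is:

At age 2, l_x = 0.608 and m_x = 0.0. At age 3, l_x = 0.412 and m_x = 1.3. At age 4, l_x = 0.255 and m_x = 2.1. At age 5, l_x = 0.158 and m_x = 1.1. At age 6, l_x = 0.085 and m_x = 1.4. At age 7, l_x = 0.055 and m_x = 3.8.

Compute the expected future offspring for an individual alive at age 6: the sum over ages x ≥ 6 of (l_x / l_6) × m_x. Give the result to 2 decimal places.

3.86

l_6 = 0.085. Conditional survival from age 6 to x is l_x / l_6.
  x=6: (0.085/0.085) × 1.4 = 1.4000
  x=7: (0.055/0.085) × 3.8 = 2.4588
Sum = 1.4000 + 2.4588 = 3.8588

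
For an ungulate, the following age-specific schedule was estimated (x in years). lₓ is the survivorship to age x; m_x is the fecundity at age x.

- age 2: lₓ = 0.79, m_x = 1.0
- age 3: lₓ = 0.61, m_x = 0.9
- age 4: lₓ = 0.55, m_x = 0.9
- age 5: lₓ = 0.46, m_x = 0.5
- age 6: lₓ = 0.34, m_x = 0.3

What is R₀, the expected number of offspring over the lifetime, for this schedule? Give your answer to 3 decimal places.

2.166

R₀ = Σ lₓ m_x:
  age 2: 0.79 × 1.0 = 0.7900
  age 3: 0.61 × 0.9 = 0.5490
  age 4: 0.55 × 0.9 = 0.4950
  age 5: 0.46 × 0.5 = 0.2300
  age 6: 0.34 × 0.3 = 0.1020
R₀ = 0.7900 + 0.5490 + 0.4950 + 0.2300 + 0.1020 = 2.1660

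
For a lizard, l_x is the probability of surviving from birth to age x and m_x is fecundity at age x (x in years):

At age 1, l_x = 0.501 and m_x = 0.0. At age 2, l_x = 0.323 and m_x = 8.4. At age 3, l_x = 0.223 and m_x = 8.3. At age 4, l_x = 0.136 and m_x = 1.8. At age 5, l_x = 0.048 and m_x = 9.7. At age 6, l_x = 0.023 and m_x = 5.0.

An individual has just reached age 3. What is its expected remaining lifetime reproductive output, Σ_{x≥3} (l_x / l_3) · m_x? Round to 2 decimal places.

l_3 = 0.223. Conditional survival from age 3 to x is l_x / l_3.
  x=3: (0.223/0.223) × 8.3 = 8.3000
  x=4: (0.136/0.223) × 1.8 = 1.0978
  x=5: (0.048/0.223) × 9.7 = 2.0879
  x=6: (0.023/0.223) × 5.0 = 0.5157
Sum = 8.3000 + 1.0978 + 2.0879 + 0.5157 = 12.0013

12.00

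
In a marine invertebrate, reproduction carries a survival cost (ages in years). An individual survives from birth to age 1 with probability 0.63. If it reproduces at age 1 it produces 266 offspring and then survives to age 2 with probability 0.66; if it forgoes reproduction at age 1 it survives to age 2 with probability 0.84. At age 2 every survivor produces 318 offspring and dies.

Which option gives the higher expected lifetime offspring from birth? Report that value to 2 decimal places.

299.80

breed at age 1: R₀ = 0.63 × (266 + 0.66 × 318) = 0.63 × 475.8800 = 299.8044
delay to age 2: R₀ = 0.63 × (0.84 × 318) = 0.63 × 267.1200 = 168.2856
Higher: breed at age 1 (299.8044).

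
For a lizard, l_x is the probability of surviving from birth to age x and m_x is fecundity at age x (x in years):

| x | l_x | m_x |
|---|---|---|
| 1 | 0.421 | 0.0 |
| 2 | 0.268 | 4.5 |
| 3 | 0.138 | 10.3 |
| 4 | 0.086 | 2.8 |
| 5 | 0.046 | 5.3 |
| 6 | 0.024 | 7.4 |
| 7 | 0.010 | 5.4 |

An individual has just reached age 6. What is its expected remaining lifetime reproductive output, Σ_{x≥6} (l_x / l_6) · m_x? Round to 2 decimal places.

9.65

l_6 = 0.024. Conditional survival from age 6 to x is l_x / l_6.
  x=6: (0.024/0.024) × 7.4 = 7.4000
  x=7: (0.010/0.024) × 5.4 = 2.2500
Sum = 7.4000 + 2.2500 = 9.6500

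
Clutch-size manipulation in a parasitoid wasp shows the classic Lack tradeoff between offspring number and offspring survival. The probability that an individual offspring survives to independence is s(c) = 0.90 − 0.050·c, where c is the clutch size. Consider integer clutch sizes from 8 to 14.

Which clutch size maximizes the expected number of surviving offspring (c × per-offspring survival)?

9

Expected surviving offspring = c × s(c):
  c=8: 8 × 0.500 = 4.000
  c=9: 9 × 0.450 = 4.050
  c=10: 10 × 0.400 = 4.000
  c=11: 11 × 0.350 = 3.850
  c=12: 12 × 0.300 = 3.600
  c=13: 13 × 0.250 = 3.250
  c=14: 14 × 0.200 = 2.800
Maximum at c = 9 (4.050 surviving offspring).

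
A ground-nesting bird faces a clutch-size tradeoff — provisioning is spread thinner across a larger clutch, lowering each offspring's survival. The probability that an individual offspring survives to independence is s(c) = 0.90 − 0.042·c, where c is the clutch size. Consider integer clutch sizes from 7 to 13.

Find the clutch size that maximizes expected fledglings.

11

Expected fledglings = c × s(c):
  c=7: 7 × 0.606 = 4.242
  c=8: 8 × 0.564 = 4.512
  c=9: 9 × 0.522 = 4.698
  c=10: 10 × 0.480 = 4.800
  c=11: 11 × 0.438 = 4.818
  c=12: 12 × 0.396 = 4.752
  c=13: 13 × 0.354 = 4.602
Maximum at c = 11 (4.818 fledglings).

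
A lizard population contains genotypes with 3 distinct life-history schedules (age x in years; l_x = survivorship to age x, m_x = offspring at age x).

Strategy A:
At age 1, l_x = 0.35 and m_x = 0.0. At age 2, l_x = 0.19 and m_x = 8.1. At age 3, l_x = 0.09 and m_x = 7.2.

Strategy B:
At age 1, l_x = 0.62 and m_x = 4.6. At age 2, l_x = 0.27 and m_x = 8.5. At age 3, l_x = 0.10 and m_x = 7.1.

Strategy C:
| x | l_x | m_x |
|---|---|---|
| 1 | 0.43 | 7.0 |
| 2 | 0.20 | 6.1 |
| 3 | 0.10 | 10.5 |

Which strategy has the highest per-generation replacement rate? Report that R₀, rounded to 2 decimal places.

Strategy A: R₀ = 0.35×0.0 + 0.19×8.1 + 0.09×7.2 = 2.1870
Strategy B: R₀ = 0.62×4.6 + 0.27×8.5 + 0.10×7.1 = 5.8570
Strategy C: R₀ = 0.43×7.0 + 0.20×6.1 + 0.10×10.5 = 5.2800
Highest R₀: strategy B with 5.8570.

5.86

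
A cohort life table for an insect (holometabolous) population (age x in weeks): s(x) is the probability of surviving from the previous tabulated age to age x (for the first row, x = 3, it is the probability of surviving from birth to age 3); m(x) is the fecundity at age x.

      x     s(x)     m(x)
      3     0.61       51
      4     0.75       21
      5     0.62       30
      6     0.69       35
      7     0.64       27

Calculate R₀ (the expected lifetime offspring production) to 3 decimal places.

59.459

Survivorship from birth: l_x = s_3·s_4·…·s_x.
  l_3 = 0.61000
  l_4 = 0.45750
  l_5 = 0.28365
  l_6 = 0.19572
  l_7 = 0.12526
R₀ = Σ l_x m(x):
  age 3: 0.61000 × 51 = 31.1100
  age 4: 0.45750 × 21 = 9.6075
  age 5: 0.28365 × 30 = 8.5095
  age 6: 0.19572 × 35 = 6.8502
  age 7: 0.12526 × 27 = 3.3820
R₀ = 31.1100 + 9.6075 + 8.5095 + 6.8502 + 3.3820 = 59.4592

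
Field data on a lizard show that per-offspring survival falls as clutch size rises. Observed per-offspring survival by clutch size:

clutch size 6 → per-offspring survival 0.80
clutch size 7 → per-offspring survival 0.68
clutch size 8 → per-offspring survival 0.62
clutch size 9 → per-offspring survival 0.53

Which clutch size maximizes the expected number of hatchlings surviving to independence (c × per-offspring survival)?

8

Expected hatchlings surviving to independence = c × s(c):
  c=6: 6 × 0.80 = 4.800
  c=7: 7 × 0.68 = 4.760
  c=8: 8 × 0.62 = 4.960
  c=9: 9 × 0.53 = 4.770
Maximum at c = 8 (4.960 hatchlings surviving to independence).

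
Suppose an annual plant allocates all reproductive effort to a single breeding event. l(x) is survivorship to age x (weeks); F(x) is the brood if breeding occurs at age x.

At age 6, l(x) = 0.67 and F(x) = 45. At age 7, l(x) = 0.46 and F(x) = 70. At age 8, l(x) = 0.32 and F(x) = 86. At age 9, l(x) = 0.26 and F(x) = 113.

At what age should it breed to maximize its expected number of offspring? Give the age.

7

Expected offspring if breeding at age x = l(x) × F(x):
  age 6: 0.67 × 45 = 30.150
  age 7: 0.46 × 70 = 32.200
  age 8: 0.32 × 86 = 27.520
  age 9: 0.26 × 113 = 29.380
Maximum at age 7 (32.200).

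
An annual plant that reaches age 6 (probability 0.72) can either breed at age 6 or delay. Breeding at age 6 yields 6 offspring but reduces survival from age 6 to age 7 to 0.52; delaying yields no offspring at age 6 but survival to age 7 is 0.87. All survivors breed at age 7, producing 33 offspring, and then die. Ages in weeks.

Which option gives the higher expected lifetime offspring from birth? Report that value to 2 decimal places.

breed at age 6: R₀ = 0.72 × (6 + 0.52 × 33) = 0.72 × 23.1600 = 16.6752
delay to age 7: R₀ = 0.72 × (0.87 × 33) = 0.72 × 28.7100 = 20.6712
Higher: delay to age 7 (20.6712).

20.67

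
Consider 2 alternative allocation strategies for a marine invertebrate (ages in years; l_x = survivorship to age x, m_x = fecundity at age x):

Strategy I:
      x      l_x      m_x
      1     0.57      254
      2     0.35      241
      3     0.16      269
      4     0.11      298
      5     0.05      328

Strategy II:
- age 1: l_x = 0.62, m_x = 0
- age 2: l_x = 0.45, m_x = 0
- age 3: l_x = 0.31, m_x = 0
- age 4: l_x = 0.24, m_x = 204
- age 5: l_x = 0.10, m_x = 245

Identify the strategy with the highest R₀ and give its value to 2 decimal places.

Strategy I: R₀ = 0.57×254 + 0.35×241 + 0.16×269 + 0.11×298 + 0.05×328 = 321.3500
Strategy II: R₀ = 0.62×0 + 0.45×0 + 0.31×0 + 0.24×204 + 0.10×245 = 73.4600
Highest R₀: strategy I with 321.3500.

321.35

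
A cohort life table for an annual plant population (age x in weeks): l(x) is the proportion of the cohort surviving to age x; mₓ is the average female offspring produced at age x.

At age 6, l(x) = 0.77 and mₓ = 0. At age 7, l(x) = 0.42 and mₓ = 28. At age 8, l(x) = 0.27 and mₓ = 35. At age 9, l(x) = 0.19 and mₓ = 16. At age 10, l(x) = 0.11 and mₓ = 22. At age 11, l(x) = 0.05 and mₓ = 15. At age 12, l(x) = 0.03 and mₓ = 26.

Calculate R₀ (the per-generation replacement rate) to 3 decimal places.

28.200

R₀ = Σ l(x) mₓ:
  age 6: 0.77 × 0 = 0.0000
  age 7: 0.42 × 28 = 11.7600
  age 8: 0.27 × 35 = 9.4500
  age 9: 0.19 × 16 = 3.0400
  age 10: 0.11 × 22 = 2.4200
  age 11: 0.05 × 15 = 0.7500
  age 12: 0.03 × 26 = 0.7800
R₀ = 0.0000 + 11.7600 + 9.4500 + 3.0400 + 2.4200 + 0.7500 + 0.7800 = 28.2000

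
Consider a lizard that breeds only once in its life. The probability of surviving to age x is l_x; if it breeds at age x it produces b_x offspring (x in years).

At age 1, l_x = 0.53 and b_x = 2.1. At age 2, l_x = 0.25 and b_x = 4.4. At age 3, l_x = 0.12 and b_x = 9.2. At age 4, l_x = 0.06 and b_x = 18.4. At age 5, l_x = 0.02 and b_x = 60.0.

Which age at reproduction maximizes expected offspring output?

5

Expected offspring if breeding at age x = l_x × b_x:
  age 1: 0.53 × 2.1 = 1.113
  age 2: 0.25 × 4.4 = 1.100
  age 3: 0.12 × 9.2 = 1.104
  age 4: 0.06 × 18.4 = 1.104
  age 5: 0.02 × 60.0 = 1.200
Maximum at age 5 (1.200).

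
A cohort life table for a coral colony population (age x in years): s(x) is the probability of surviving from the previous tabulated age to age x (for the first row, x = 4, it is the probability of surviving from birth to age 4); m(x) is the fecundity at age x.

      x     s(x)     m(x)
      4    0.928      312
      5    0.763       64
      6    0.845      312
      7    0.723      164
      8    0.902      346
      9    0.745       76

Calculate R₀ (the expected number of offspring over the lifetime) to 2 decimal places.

Survivorship from birth: l_x = s_4·s_5·…·s_x.
  l_4 = 0.92800
  l_5 = 0.70806
  l_6 = 0.59831
  l_7 = 0.43258
  l_8 = 0.39019
  l_9 = 0.29069
R₀ = Σ l_x m(x):
  age 4: 0.92800 × 312 = 289.5360
  age 5: 0.70806 × 64 = 45.3158
  age 6: 0.59831 × 312 = 186.6727
  age 7: 0.43258 × 164 = 70.9431
  age 8: 0.39019 × 346 = 135.0057
  age 9: 0.29069 × 76 = 22.0924
R₀ = 289.5360 + 45.3158 + 186.6727 + 70.9431 + 135.0057 + 22.0924 = 749.5659

749.57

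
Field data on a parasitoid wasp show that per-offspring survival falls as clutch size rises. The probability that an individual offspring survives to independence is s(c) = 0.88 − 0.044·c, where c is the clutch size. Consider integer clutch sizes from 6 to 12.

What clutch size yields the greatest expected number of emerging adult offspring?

Expected emerging adult offspring = c × s(c):
  c=6: 6 × 0.616 = 3.696
  c=7: 7 × 0.572 = 4.004
  c=8: 8 × 0.528 = 4.224
  c=9: 9 × 0.484 = 4.356
  c=10: 10 × 0.440 = 4.400
  c=11: 11 × 0.396 = 4.356
  c=12: 12 × 0.352 = 4.224
Maximum at c = 10 (4.400 emerging adult offspring).

10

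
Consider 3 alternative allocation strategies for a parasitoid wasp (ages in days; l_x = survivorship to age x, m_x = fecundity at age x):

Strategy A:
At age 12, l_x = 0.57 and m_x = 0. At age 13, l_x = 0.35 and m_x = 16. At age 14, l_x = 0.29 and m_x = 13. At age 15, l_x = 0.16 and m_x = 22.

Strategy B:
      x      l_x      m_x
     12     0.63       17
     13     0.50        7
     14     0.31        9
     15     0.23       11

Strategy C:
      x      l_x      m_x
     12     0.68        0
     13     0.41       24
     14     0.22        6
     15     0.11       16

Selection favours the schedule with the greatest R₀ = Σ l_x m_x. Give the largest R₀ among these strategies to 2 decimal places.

Strategy A: R₀ = 0.57×0 + 0.35×16 + 0.29×13 + 0.16×22 = 12.8900
Strategy B: R₀ = 0.63×17 + 0.50×7 + 0.31×9 + 0.23×11 = 19.5300
Strategy C: R₀ = 0.68×0 + 0.41×24 + 0.22×6 + 0.11×16 = 12.9200
Highest R₀: strategy B with 19.5300.

19.53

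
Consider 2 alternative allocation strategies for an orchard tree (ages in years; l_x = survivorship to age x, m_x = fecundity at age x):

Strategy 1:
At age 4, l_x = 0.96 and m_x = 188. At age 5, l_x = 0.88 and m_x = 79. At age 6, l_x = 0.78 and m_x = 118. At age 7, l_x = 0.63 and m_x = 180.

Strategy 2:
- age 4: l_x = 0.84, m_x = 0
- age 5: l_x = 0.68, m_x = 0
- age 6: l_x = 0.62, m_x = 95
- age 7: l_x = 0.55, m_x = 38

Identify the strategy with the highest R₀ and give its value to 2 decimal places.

Strategy 1: R₀ = 0.96×188 + 0.88×79 + 0.78×118 + 0.63×180 = 455.4400
Strategy 2: R₀ = 0.84×0 + 0.68×0 + 0.62×95 + 0.55×38 = 79.8000
Highest R₀: strategy 1 with 455.4400.

455.44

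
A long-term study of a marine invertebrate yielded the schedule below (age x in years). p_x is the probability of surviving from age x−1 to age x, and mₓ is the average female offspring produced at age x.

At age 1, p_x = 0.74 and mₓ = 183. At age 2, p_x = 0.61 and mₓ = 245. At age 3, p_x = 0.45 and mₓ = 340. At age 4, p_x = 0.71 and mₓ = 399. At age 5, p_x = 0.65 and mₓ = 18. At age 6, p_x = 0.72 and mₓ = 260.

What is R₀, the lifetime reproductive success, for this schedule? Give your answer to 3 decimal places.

Survivorship from birth: l_x = p_1·p_2·…·p_x.
  l_1 = 0.74000
  l_2 = 0.45140
  l_3 = 0.20313
  l_4 = 0.14422
  l_5 = 0.09374
  l_6 = 0.06750
R₀ = Σ l_x mₓ:
  age 1: 0.74000 × 183 = 135.4200
  age 2: 0.45140 × 245 = 110.5930
  age 3: 0.20313 × 340 = 69.0642
  age 4: 0.14422 × 399 = 57.5438
  age 5: 0.09374 × 18 = 1.6873
  age 6: 0.06750 × 260 = 17.5500
R₀ = 135.4200 + 110.5930 + 69.0642 + 57.5438 + 1.6873 + 17.5500 = 391.8583

391.858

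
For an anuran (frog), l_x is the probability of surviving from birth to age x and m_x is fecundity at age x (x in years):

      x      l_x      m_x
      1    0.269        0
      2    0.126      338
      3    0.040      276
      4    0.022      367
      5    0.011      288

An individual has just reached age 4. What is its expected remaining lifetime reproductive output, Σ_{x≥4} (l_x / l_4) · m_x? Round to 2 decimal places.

511.00

l_4 = 0.022. Conditional survival from age 4 to x is l_x / l_4.
  x=4: (0.022/0.022) × 367 = 367.0000
  x=5: (0.011/0.022) × 288 = 144.0000
Sum = 367.0000 + 144.0000 = 511.0000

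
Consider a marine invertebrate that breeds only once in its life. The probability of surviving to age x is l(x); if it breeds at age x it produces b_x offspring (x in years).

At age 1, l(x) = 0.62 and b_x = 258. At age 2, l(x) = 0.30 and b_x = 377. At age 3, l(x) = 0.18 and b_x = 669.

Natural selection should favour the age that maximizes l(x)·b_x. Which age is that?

1

Expected offspring if breeding at age x = l(x) × b_x:
  age 1: 0.62 × 258 = 159.960
  age 2: 0.30 × 377 = 113.100
  age 3: 0.18 × 669 = 120.420
Maximum at age 1 (159.960).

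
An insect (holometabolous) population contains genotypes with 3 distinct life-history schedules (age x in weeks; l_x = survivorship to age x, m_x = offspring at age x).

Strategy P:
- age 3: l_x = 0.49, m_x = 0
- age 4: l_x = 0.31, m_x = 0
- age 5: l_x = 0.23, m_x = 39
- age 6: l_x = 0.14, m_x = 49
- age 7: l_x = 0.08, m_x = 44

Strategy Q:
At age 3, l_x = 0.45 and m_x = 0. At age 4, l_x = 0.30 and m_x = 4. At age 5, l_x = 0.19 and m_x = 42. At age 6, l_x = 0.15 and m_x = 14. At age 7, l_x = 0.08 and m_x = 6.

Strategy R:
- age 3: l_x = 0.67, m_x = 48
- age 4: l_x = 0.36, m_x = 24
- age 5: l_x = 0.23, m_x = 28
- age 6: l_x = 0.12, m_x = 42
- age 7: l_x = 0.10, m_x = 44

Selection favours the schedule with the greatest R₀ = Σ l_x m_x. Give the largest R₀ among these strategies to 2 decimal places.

Strategy P: R₀ = 0.49×0 + 0.31×0 + 0.23×39 + 0.14×49 + 0.08×44 = 19.3500
Strategy Q: R₀ = 0.45×0 + 0.30×4 + 0.19×42 + 0.15×14 + 0.08×6 = 11.7600
Strategy R: R₀ = 0.67×48 + 0.36×24 + 0.23×28 + 0.12×42 + 0.10×44 = 56.6800
Highest R₀: strategy R with 56.6800.

56.68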